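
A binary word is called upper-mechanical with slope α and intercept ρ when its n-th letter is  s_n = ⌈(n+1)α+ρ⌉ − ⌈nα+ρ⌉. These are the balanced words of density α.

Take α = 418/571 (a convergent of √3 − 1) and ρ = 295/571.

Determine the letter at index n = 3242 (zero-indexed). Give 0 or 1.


1

(n+1)α + ρ = (3243·418 + 295) / 571 = 1355869/571
nα + ρ     = (3242·418 + 295) / 571 = 1355451/571
⌈1355869/571⌉ = 2375,  ⌈1355451/571⌉ = 2374
s_{3242} = 2375 − 2374 = 1


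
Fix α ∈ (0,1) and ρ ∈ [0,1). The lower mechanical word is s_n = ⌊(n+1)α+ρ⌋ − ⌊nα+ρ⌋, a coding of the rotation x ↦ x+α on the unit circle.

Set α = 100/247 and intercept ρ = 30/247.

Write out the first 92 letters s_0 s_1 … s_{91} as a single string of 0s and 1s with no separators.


n=0: ⌊(1·100+30)/247⌋ − ⌊(0·100+30)/247⌋ = ⌊130/247⌋ − ⌊30/247⌋ = 0 − 0 = 0
n=1: ⌊(2·100+30)/247⌋ − ⌊(1·100+30)/247⌋ = ⌊230/247⌋ − ⌊130/247⌋ = 0 − 0 = 0
n=2: ⌊(3·100+30)/247⌋ − ⌊(2·100+30)/247⌋ = ⌊330/247⌋ − ⌊230/247⌋ = 1 − 0 = 1
n=3: ⌊(4·100+30)/247⌋ − ⌊(3·100+30)/247⌋ = ⌊430/247⌋ − ⌊330/247⌋ = 1 − 1 = 0
n=4: ⌊(5·100+30)/247⌋ − ⌊(4·100+30)/247⌋ = ⌊530/247⌋ − ⌊430/247⌋ = 2 − 1 = 1
n=5: ⌊(6·100+30)/247⌋ − ⌊(5·100+30)/247⌋ = ⌊630/247⌋ − ⌊530/247⌋ = 2 − 2 = 0
n=6: ⌊(7·100+30)/247⌋ − ⌊(6·100+30)/247⌋ = ⌊730/247⌋ − ⌊630/247⌋ = 2 − 2 = 0
n=7: ⌊(8·100+30)/247⌋ − ⌊(7·100+30)/247⌋ = ⌊830/247⌋ − ⌊730/247⌋ = 3 − 2 = 1
n=8: ⌊(9·100+30)/247⌋ − ⌊(8·100+30)/247⌋ = ⌊930/247⌋ − ⌊830/247⌋ = 3 − 3 = 0
n=9: ⌊(10·100+30)/247⌋ − ⌊(9·100+30)/247⌋ = ⌊1030/247⌋ − ⌊930/247⌋ = 4 − 3 = 1
n=10: ⌊(11·100+30)/247⌋ − ⌊(10·100+30)/247⌋ = ⌊1130/247⌋ − ⌊1030/247⌋ = 4 − 4 = 0
n=11: ⌊(12·100+30)/247⌋ − ⌊(11·100+30)/247⌋ = ⌊1230/247⌋ − ⌊1130/247⌋ = 4 − 4 = 0
n=12: ⌊(13·100+30)/247⌋ − ⌊(12·100+30)/247⌋ = ⌊1330/247⌋ − ⌊1230/247⌋ = 5 − 4 = 1
n=13: ⌊(14·100+30)/247⌋ − ⌊(13·100+30)/247⌋ = ⌊1430/247⌋ − ⌊1330/247⌋ = 5 − 5 = 0
n=14: ⌊(15·100+30)/247⌋ − ⌊(14·100+30)/247⌋ = ⌊1530/247⌋ − ⌊1430/247⌋ = 6 − 5 = 1
n=15: ⌊(16·100+30)/247⌋ − ⌊(15·100+30)/247⌋ = ⌊1630/247⌋ − ⌊1530/247⌋ = 6 − 6 = 0
n=16: ⌊(17·100+30)/247⌋ − ⌊(16·100+30)/247⌋ = ⌊1730/247⌋ − ⌊1630/247⌋ = 7 − 6 = 1
n=17: ⌊(18·100+30)/247⌋ − ⌊(17·100+30)/247⌋ = ⌊1830/247⌋ − ⌊1730/247⌋ = 7 − 7 = 0
n=18: ⌊(19·100+30)/247⌋ − ⌊(18·100+30)/247⌋ = ⌊1930/247⌋ − ⌊1830/247⌋ = 7 − 7 = 0
n=19: ⌊(20·100+30)/247⌋ − ⌊(19·100+30)/247⌋ = ⌊2030/247⌋ − ⌊1930/247⌋ = 8 − 7 = 1
n=20: ⌊(21·100+30)/247⌋ − ⌊(20·100+30)/247⌋ = ⌊2130/247⌋ − ⌊2030/247⌋ = 8 − 8 = 0
n=21: ⌊(22·100+30)/247⌋ − ⌊(21·100+30)/247⌋ = ⌊2230/247⌋ − ⌊2130/247⌋ = 9 − 8 = 1
n=22: ⌊(23·100+30)/247⌋ − ⌊(22·100+30)/247⌋ = ⌊2330/247⌋ − ⌊2230/247⌋ = 9 − 9 = 0
n=23: ⌊(24·100+30)/247⌋ − ⌊(23·100+30)/247⌋ = ⌊2430/247⌋ − ⌊2330/247⌋ = 9 − 9 = 0
n=24: ⌊(25·100+30)/247⌋ − ⌊(24·100+30)/247⌋ = ⌊2530/247⌋ − ⌊2430/247⌋ = 10 − 9 = 1
n=25: ⌊(26·100+30)/247⌋ − ⌊(25·100+30)/247⌋ = ⌊2630/247⌋ − ⌊2530/247⌋ = 10 − 10 = 0
n=26: ⌊(27·100+30)/247⌋ − ⌊(26·100+30)/247⌋ = ⌊2730/247⌋ − ⌊2630/247⌋ = 11 − 10 = 1
n=27: ⌊(28·100+30)/247⌋ − ⌊(27·100+30)/247⌋ = ⌊2830/247⌋ − ⌊2730/247⌋ = 11 − 11 = 0
n=28: ⌊(29·100+30)/247⌋ − ⌊(28·100+30)/247⌋ = ⌊2930/247⌋ − ⌊2830/247⌋ = 11 − 11 = 0
n=29: ⌊(30·100+30)/247⌋ − ⌊(29·100+30)/247⌋ = ⌊3030/247⌋ − ⌊2930/247⌋ = 12 − 11 = 1
n=30: ⌊(31·100+30)/247⌋ − ⌊(30·100+30)/247⌋ = ⌊3130/247⌋ − ⌊3030/247⌋ = 12 − 12 = 0
n=31: ⌊(32·100+30)/247⌋ − ⌊(31·100+30)/247⌋ = ⌊3230/247⌋ − ⌊3130/247⌋ = 13 − 12 = 1
n=32: ⌊(33·100+30)/247⌋ − ⌊(32·100+30)/247⌋ = ⌊3330/247⌋ − ⌊3230/247⌋ = 13 − 13 = 0
n=33: ⌊(34·100+30)/247⌋ − ⌊(33·100+30)/247⌋ = ⌊3430/247⌋ − ⌊3330/247⌋ = 13 − 13 = 0
n=34: ⌊(35·100+30)/247⌋ − ⌊(34·100+30)/247⌋ = ⌊3530/247⌋ − ⌊3430/247⌋ = 14 − 13 = 1
n=35: ⌊(36·100+30)/247⌋ − ⌊(35·100+30)/247⌋ = ⌊3630/247⌋ − ⌊3530/247⌋ = 14 − 14 = 0
n=36: ⌊(37·100+30)/247⌋ − ⌊(36·100+30)/247⌋ = ⌊3730/247⌋ − ⌊3630/247⌋ = 15 − 14 = 1
n=37: ⌊(38·100+30)/247⌋ − ⌊(37·100+30)/247⌋ = ⌊3830/247⌋ − ⌊3730/247⌋ = 15 − 15 = 0
n=38: ⌊(39·100+30)/247⌋ − ⌊(38·100+30)/247⌋ = ⌊3930/247⌋ − ⌊3830/247⌋ = 15 − 15 = 0
n=39: ⌊(40·100+30)/247⌋ − ⌊(39·100+30)/247⌋ = ⌊4030/247⌋ − ⌊3930/247⌋ = 16 − 15 = 1
n=40: ⌊(41·100+30)/247⌋ − ⌊(40·100+30)/247⌋ = ⌊4130/247⌋ − ⌊4030/247⌋ = 16 − 16 = 0
n=41: ⌊(42·100+30)/247⌋ − ⌊(41·100+30)/247⌋ = ⌊4230/247⌋ − ⌊4130/247⌋ = 17 − 16 = 1
n=42: ⌊(43·100+30)/247⌋ − ⌊(42·100+30)/247⌋ = ⌊4330/247⌋ − ⌊4230/247⌋ = 17 − 17 = 0
n=43: ⌊(44·100+30)/247⌋ − ⌊(43·100+30)/247⌋ = ⌊4430/247⌋ − ⌊4330/247⌋ = 17 − 17 = 0
n=44: ⌊(45·100+30)/247⌋ − ⌊(44·100+30)/247⌋ = ⌊4530/247⌋ − ⌊4430/247⌋ = 18 − 17 = 1
n=45: ⌊(46·100+30)/247⌋ − ⌊(45·100+30)/247⌋ = ⌊4630/247⌋ − ⌊4530/247⌋ = 18 − 18 = 0
n=46: ⌊(47·100+30)/247⌋ − ⌊(46·100+30)/247⌋ = ⌊4730/247⌋ − ⌊4630/247⌋ = 19 − 18 = 1
n=47: ⌊(48·100+30)/247⌋ − ⌊(47·100+30)/247⌋ = ⌊4830/247⌋ − ⌊4730/247⌋ = 19 − 19 = 0
n=48: ⌊(49·100+30)/247⌋ − ⌊(48·100+30)/247⌋ = ⌊4930/247⌋ − ⌊4830/247⌋ = 19 − 19 = 0
n=49: ⌊(50·100+30)/247⌋ − ⌊(49·100+30)/247⌋ = ⌊5030/247⌋ − ⌊4930/247⌋ = 20 − 19 = 1
n=50: ⌊(51·100+30)/247⌋ − ⌊(50·100+30)/247⌋ = ⌊5130/247⌋ − ⌊5030/247⌋ = 20 − 20 = 0
n=51: ⌊(52·100+30)/247⌋ − ⌊(51·100+30)/247⌋ = ⌊5230/247⌋ − ⌊5130/247⌋ = 21 − 20 = 1
n=52: ⌊(53·100+30)/247⌋ − ⌊(52·100+30)/247⌋ = ⌊5330/247⌋ − ⌊5230/247⌋ = 21 − 21 = 0
n=53: ⌊(54·100+30)/247⌋ − ⌊(53·100+30)/247⌋ = ⌊5430/247⌋ − ⌊5330/247⌋ = 21 − 21 = 0
n=54: ⌊(55·100+30)/247⌋ − ⌊(54·100+30)/247⌋ = ⌊5530/247⌋ − ⌊5430/247⌋ = 22 − 21 = 1
n=55: ⌊(56·100+30)/247⌋ − ⌊(55·100+30)/247⌋ = ⌊5630/247⌋ − ⌊5530/247⌋ = 22 − 22 = 0
n=56: ⌊(57·100+30)/247⌋ − ⌊(56·100+30)/247⌋ = ⌊5730/247⌋ − ⌊5630/247⌋ = 23 − 22 = 1
n=57: ⌊(58·100+30)/247⌋ − ⌊(57·100+30)/247⌋ = ⌊5830/247⌋ − ⌊5730/247⌋ = 23 − 23 = 0
n=58: ⌊(59·100+30)/247⌋ − ⌊(58·100+30)/247⌋ = ⌊5930/247⌋ − ⌊5830/247⌋ = 24 − 23 = 1
n=59: ⌊(60·100+30)/247⌋ − ⌊(59·100+30)/247⌋ = ⌊6030/247⌋ − ⌊5930/247⌋ = 24 − 24 = 0
n=60: ⌊(61·100+30)/247⌋ − ⌊(60·100+30)/247⌋ = ⌊6130/247⌋ − ⌊6030/247⌋ = 24 − 24 = 0
n=61: ⌊(62·100+30)/247⌋ − ⌊(61·100+30)/247⌋ = ⌊6230/247⌋ − ⌊6130/247⌋ = 25 − 24 = 1
n=62: ⌊(63·100+30)/247⌋ − ⌊(62·100+30)/247⌋ = ⌊6330/247⌋ − ⌊6230/247⌋ = 25 − 25 = 0
n=63: ⌊(64·100+30)/247⌋ − ⌊(63·100+30)/247⌋ = ⌊6430/247⌋ − ⌊6330/247⌋ = 26 − 25 = 1
n=64: ⌊(65·100+30)/247⌋ − ⌊(64·100+30)/247⌋ = ⌊6530/247⌋ − ⌊6430/247⌋ = 26 − 26 = 0
n=65: ⌊(66·100+30)/247⌋ − ⌊(65·100+30)/247⌋ = ⌊6630/247⌋ − ⌊6530/247⌋ = 26 − 26 = 0
n=66: ⌊(67·100+30)/247⌋ − ⌊(66·100+30)/247⌋ = ⌊6730/247⌋ − ⌊6630/247⌋ = 27 − 26 = 1
n=67: ⌊(68·100+30)/247⌋ − ⌊(67·100+30)/247⌋ = ⌊6830/247⌋ − ⌊6730/247⌋ = 27 − 27 = 0
n=68: ⌊(69·100+30)/247⌋ − ⌊(68·100+30)/247⌋ = ⌊6930/247⌋ − ⌊6830/247⌋ = 28 − 27 = 1
n=69: ⌊(70·100+30)/247⌋ − ⌊(69·100+30)/247⌋ = ⌊7030/247⌋ − ⌊6930/247⌋ = 28 − 28 = 0
n=70: ⌊(71·100+30)/247⌋ − ⌊(70·100+30)/247⌋ = ⌊7130/247⌋ − ⌊7030/247⌋ = 28 − 28 = 0
n=71: ⌊(72·100+30)/247⌋ − ⌊(71·100+30)/247⌋ = ⌊7230/247⌋ − ⌊7130/247⌋ = 29 − 28 = 1
n=72: ⌊(73·100+30)/247⌋ − ⌊(72·100+30)/247⌋ = ⌊7330/247⌋ − ⌊7230/247⌋ = 29 − 29 = 0
n=73: ⌊(74·100+30)/247⌋ − ⌊(73·100+30)/247⌋ = ⌊7430/247⌋ − ⌊7330/247⌋ = 30 − 29 = 1
n=74: ⌊(75·100+30)/247⌋ − ⌊(74·100+30)/247⌋ = ⌊7530/247⌋ − ⌊7430/247⌋ = 30 − 30 = 0
n=75: ⌊(76·100+30)/247⌋ − ⌊(75·100+30)/247⌋ = ⌊7630/247⌋ − ⌊7530/247⌋ = 30 − 30 = 0
n=76: ⌊(77·100+30)/247⌋ − ⌊(76·100+30)/247⌋ = ⌊7730/247⌋ − ⌊7630/247⌋ = 31 − 30 = 1
n=77: ⌊(78·100+30)/247⌋ − ⌊(77·100+30)/247⌋ = ⌊7830/247⌋ − ⌊7730/247⌋ = 31 − 31 = 0
n=78: ⌊(79·100+30)/247⌋ − ⌊(78·100+30)/247⌋ = ⌊7930/247⌋ − ⌊7830/247⌋ = 32 − 31 = 1
n=79: ⌊(80·100+30)/247⌋ − ⌊(79·100+30)/247⌋ = ⌊8030/247⌋ − ⌊7930/247⌋ = 32 − 32 = 0
n=80: ⌊(81·100+30)/247⌋ − ⌊(80·100+30)/247⌋ = ⌊8130/247⌋ − ⌊8030/247⌋ = 32 − 32 = 0
n=81: ⌊(82·100+30)/247⌋ − ⌊(81·100+30)/247⌋ = ⌊8230/247⌋ − ⌊8130/247⌋ = 33 − 32 = 1
n=82: ⌊(83·100+30)/247⌋ − ⌊(82·100+30)/247⌋ = ⌊8330/247⌋ − ⌊8230/247⌋ = 33 − 33 = 0
n=83: ⌊(84·100+30)/247⌋ − ⌊(83·100+30)/247⌋ = ⌊8430/247⌋ − ⌊8330/247⌋ = 34 − 33 = 1
n=84: ⌊(85·100+30)/247⌋ − ⌊(84·100+30)/247⌋ = ⌊8530/247⌋ − ⌊8430/247⌋ = 34 − 34 = 0
n=85: ⌊(86·100+30)/247⌋ − ⌊(85·100+30)/247⌋ = ⌊8630/247⌋ − ⌊8530/247⌋ = 34 − 34 = 0
n=86: ⌊(87·100+30)/247⌋ − ⌊(86·100+30)/247⌋ = ⌊8730/247⌋ − ⌊8630/247⌋ = 35 − 34 = 1
n=87: ⌊(88·100+30)/247⌋ − ⌊(87·100+30)/247⌋ = ⌊8830/247⌋ − ⌊8730/247⌋ = 35 − 35 = 0
n=88: ⌊(89·100+30)/247⌋ − ⌊(88·100+30)/247⌋ = ⌊8930/247⌋ − ⌊8830/247⌋ = 36 − 35 = 1
n=89: ⌊(90·100+30)/247⌋ − ⌊(89·100+30)/247⌋ = ⌊9030/247⌋ − ⌊8930/247⌋ = 36 − 36 = 0
n=90: ⌊(91·100+30)/247⌋ − ⌊(90·100+30)/247⌋ = ⌊9130/247⌋ − ⌊9030/247⌋ = 36 − 36 = 0
n=91: ⌊(92·100+30)/247⌋ − ⌊(91·100+30)/247⌋ = ⌊9230/247⌋ − ⌊9130/247⌋ = 37 − 36 = 1

00101001010010101001010010100101001010010100101001010010101001010010100101001010010100101001


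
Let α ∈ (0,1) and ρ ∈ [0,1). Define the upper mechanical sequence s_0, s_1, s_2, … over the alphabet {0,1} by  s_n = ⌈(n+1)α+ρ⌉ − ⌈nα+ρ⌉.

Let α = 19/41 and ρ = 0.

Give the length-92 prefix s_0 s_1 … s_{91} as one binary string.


n=0: ⌈(1·19)/41⌉ − ⌈(0·19)/41⌉ = ⌈19/41⌉ − ⌈0/41⌉ = 1 − 0 = 1
n=1: ⌈(2·19)/41⌉ − ⌈(1·19)/41⌉ = ⌈38/41⌉ − ⌈19/41⌉ = 1 − 1 = 0
n=2: ⌈(3·19)/41⌉ − ⌈(2·19)/41⌉ = ⌈57/41⌉ − ⌈38/41⌉ = 2 − 1 = 1
n=3: ⌈(4·19)/41⌉ − ⌈(3·19)/41⌉ = ⌈76/41⌉ − ⌈57/41⌉ = 2 − 2 = 0
n=4: ⌈(5·19)/41⌉ − ⌈(4·19)/41⌉ = ⌈95/41⌉ − ⌈76/41⌉ = 3 − 2 = 1
n=5: ⌈(6·19)/41⌉ − ⌈(5·19)/41⌉ = ⌈114/41⌉ − ⌈95/41⌉ = 3 − 3 = 0
n=6: ⌈(7·19)/41⌉ − ⌈(6·19)/41⌉ = ⌈133/41⌉ − ⌈114/41⌉ = 4 − 3 = 1
n=7: ⌈(8·19)/41⌉ − ⌈(7·19)/41⌉ = ⌈152/41⌉ − ⌈133/41⌉ = 4 − 4 = 0
n=8: ⌈(9·19)/41⌉ − ⌈(8·19)/41⌉ = ⌈171/41⌉ − ⌈152/41⌉ = 5 − 4 = 1
n=9: ⌈(10·19)/41⌉ − ⌈(9·19)/41⌉ = ⌈190/41⌉ − ⌈171/41⌉ = 5 − 5 = 0
n=10: ⌈(11·19)/41⌉ − ⌈(10·19)/41⌉ = ⌈209/41⌉ − ⌈190/41⌉ = 6 − 5 = 1
n=11: ⌈(12·19)/41⌉ − ⌈(11·19)/41⌉ = ⌈228/41⌉ − ⌈209/41⌉ = 6 − 6 = 0
n=12: ⌈(13·19)/41⌉ − ⌈(12·19)/41⌉ = ⌈247/41⌉ − ⌈228/41⌉ = 7 − 6 = 1
n=13: ⌈(14·19)/41⌉ − ⌈(13·19)/41⌉ = ⌈266/41⌉ − ⌈247/41⌉ = 7 − 7 = 0
n=14: ⌈(15·19)/41⌉ − ⌈(14·19)/41⌉ = ⌈285/41⌉ − ⌈266/41⌉ = 7 − 7 = 0
n=15: ⌈(16·19)/41⌉ − ⌈(15·19)/41⌉ = ⌈304/41⌉ − ⌈285/41⌉ = 8 − 7 = 1
n=16: ⌈(17·19)/41⌉ − ⌈(16·19)/41⌉ = ⌈323/41⌉ − ⌈304/41⌉ = 8 − 8 = 0
n=17: ⌈(18·19)/41⌉ − ⌈(17·19)/41⌉ = ⌈342/41⌉ − ⌈323/41⌉ = 9 − 8 = 1
n=18: ⌈(19·19)/41⌉ − ⌈(18·19)/41⌉ = ⌈361/41⌉ − ⌈342/41⌉ = 9 − 9 = 0
n=19: ⌈(20·19)/41⌉ − ⌈(19·19)/41⌉ = ⌈380/41⌉ − ⌈361/41⌉ = 10 − 9 = 1
n=20: ⌈(21·19)/41⌉ − ⌈(20·19)/41⌉ = ⌈399/41⌉ − ⌈380/41⌉ = 10 − 10 = 0
n=21: ⌈(22·19)/41⌉ − ⌈(21·19)/41⌉ = ⌈418/41⌉ − ⌈399/41⌉ = 11 − 10 = 1
n=22: ⌈(23·19)/41⌉ − ⌈(22·19)/41⌉ = ⌈437/41⌉ − ⌈418/41⌉ = 11 − 11 = 0
n=23: ⌈(24·19)/41⌉ − ⌈(23·19)/41⌉ = ⌈456/41⌉ − ⌈437/41⌉ = 12 − 11 = 1
n=24: ⌈(25·19)/41⌉ − ⌈(24·19)/41⌉ = ⌈475/41⌉ − ⌈456/41⌉ = 12 − 12 = 0
n=25: ⌈(26·19)/41⌉ − ⌈(25·19)/41⌉ = ⌈494/41⌉ − ⌈475/41⌉ = 13 − 12 = 1
n=26: ⌈(27·19)/41⌉ − ⌈(26·19)/41⌉ = ⌈513/41⌉ − ⌈494/41⌉ = 13 − 13 = 0
n=27: ⌈(28·19)/41⌉ − ⌈(27·19)/41⌉ = ⌈532/41⌉ − ⌈513/41⌉ = 13 − 13 = 0
n=28: ⌈(29·19)/41⌉ − ⌈(28·19)/41⌉ = ⌈551/41⌉ − ⌈532/41⌉ = 14 − 13 = 1
n=29: ⌈(30·19)/41⌉ − ⌈(29·19)/41⌉ = ⌈570/41⌉ − ⌈551/41⌉ = 14 − 14 = 0
n=30: ⌈(31·19)/41⌉ − ⌈(30·19)/41⌉ = ⌈589/41⌉ − ⌈570/41⌉ = 15 − 14 = 1
n=31: ⌈(32·19)/41⌉ − ⌈(31·19)/41⌉ = ⌈608/41⌉ − ⌈589/41⌉ = 15 − 15 = 0
n=32: ⌈(33·19)/41⌉ − ⌈(32·19)/41⌉ = ⌈627/41⌉ − ⌈608/41⌉ = 16 − 15 = 1
n=33: ⌈(34·19)/41⌉ − ⌈(33·19)/41⌉ = ⌈646/41⌉ − ⌈627/41⌉ = 16 − 16 = 0
n=34: ⌈(35·19)/41⌉ − ⌈(34·19)/41⌉ = ⌈665/41⌉ − ⌈646/41⌉ = 17 − 16 = 1
n=35: ⌈(36·19)/41⌉ − ⌈(35·19)/41⌉ = ⌈684/41⌉ − ⌈665/41⌉ = 17 − 17 = 0
n=36: ⌈(37·19)/41⌉ − ⌈(36·19)/41⌉ = ⌈703/41⌉ − ⌈684/41⌉ = 18 − 17 = 1
n=37: ⌈(38·19)/41⌉ − ⌈(37·19)/41⌉ = ⌈722/41⌉ − ⌈703/41⌉ = 18 − 18 = 0
n=38: ⌈(39·19)/41⌉ − ⌈(38·19)/41⌉ = ⌈741/41⌉ − ⌈722/41⌉ = 19 − 18 = 1
n=39: ⌈(40·19)/41⌉ − ⌈(39·19)/41⌉ = ⌈760/41⌉ − ⌈741/41⌉ = 19 − 19 = 0
n=40: ⌈(41·19)/41⌉ − ⌈(40·19)/41⌉ = ⌈779/41⌉ − ⌈760/41⌉ = 19 − 19 = 0
n=41: ⌈(42·19)/41⌉ − ⌈(41·19)/41⌉ = ⌈798/41⌉ − ⌈779/41⌉ = 20 − 19 = 1
n=42: ⌈(43·19)/41⌉ − ⌈(42·19)/41⌉ = ⌈817/41⌉ − ⌈798/41⌉ = 20 − 20 = 0
n=43: ⌈(44·19)/41⌉ − ⌈(43·19)/41⌉ = ⌈836/41⌉ − ⌈817/41⌉ = 21 − 20 = 1
n=44: ⌈(45·19)/41⌉ − ⌈(44·19)/41⌉ = ⌈855/41⌉ − ⌈836/41⌉ = 21 − 21 = 0
n=45: ⌈(46·19)/41⌉ − ⌈(45·19)/41⌉ = ⌈874/41⌉ − ⌈855/41⌉ = 22 − 21 = 1
n=46: ⌈(47·19)/41⌉ − ⌈(46·19)/41⌉ = ⌈893/41⌉ − ⌈874/41⌉ = 22 − 22 = 0
n=47: ⌈(48·19)/41⌉ − ⌈(47·19)/41⌉ = ⌈912/41⌉ − ⌈893/41⌉ = 23 − 22 = 1
n=48: ⌈(49·19)/41⌉ − ⌈(48·19)/41⌉ = ⌈931/41⌉ − ⌈912/41⌉ = 23 − 23 = 0
n=49: ⌈(50·19)/41⌉ − ⌈(49·19)/41⌉ = ⌈950/41⌉ − ⌈931/41⌉ = 24 − 23 = 1
n=50: ⌈(51·19)/41⌉ − ⌈(50·19)/41⌉ = ⌈969/41⌉ − ⌈950/41⌉ = 24 − 24 = 0
n=51: ⌈(52·19)/41⌉ − ⌈(51·19)/41⌉ = ⌈988/41⌉ − ⌈969/41⌉ = 25 − 24 = 1
n=52: ⌈(53·19)/41⌉ − ⌈(52·19)/41⌉ = ⌈1007/41⌉ − ⌈988/41⌉ = 25 − 25 = 0
n=53: ⌈(54·19)/41⌉ − ⌈(53·19)/41⌉ = ⌈1026/41⌉ − ⌈1007/41⌉ = 26 − 25 = 1
n=54: ⌈(55·19)/41⌉ − ⌈(54·19)/41⌉ = ⌈1045/41⌉ − ⌈1026/41⌉ = 26 − 26 = 0
n=55: ⌈(56·19)/41⌉ − ⌈(55·19)/41⌉ = ⌈1064/41⌉ − ⌈1045/41⌉ = 26 − 26 = 0
n=56: ⌈(57·19)/41⌉ − ⌈(56·19)/41⌉ = ⌈1083/41⌉ − ⌈1064/41⌉ = 27 − 26 = 1
n=57: ⌈(58·19)/41⌉ − ⌈(57·19)/41⌉ = ⌈1102/41⌉ − ⌈1083/41⌉ = 27 − 27 = 0
n=58: ⌈(59·19)/41⌉ − ⌈(58·19)/41⌉ = ⌈1121/41⌉ − ⌈1102/41⌉ = 28 − 27 = 1
n=59: ⌈(60·19)/41⌉ − ⌈(59·19)/41⌉ = ⌈1140/41⌉ − ⌈1121/41⌉ = 28 − 28 = 0
n=60: ⌈(61·19)/41⌉ − ⌈(60·19)/41⌉ = ⌈1159/41⌉ − ⌈1140/41⌉ = 29 − 28 = 1
n=61: ⌈(62·19)/41⌉ − ⌈(61·19)/41⌉ = ⌈1178/41⌉ − ⌈1159/41⌉ = 29 − 29 = 0
n=62: ⌈(63·19)/41⌉ − ⌈(62·19)/41⌉ = ⌈1197/41⌉ − ⌈1178/41⌉ = 30 − 29 = 1
n=63: ⌈(64·19)/41⌉ − ⌈(63·19)/41⌉ = ⌈1216/41⌉ − ⌈1197/41⌉ = 30 − 30 = 0
n=64: ⌈(65·19)/41⌉ − ⌈(64·19)/41⌉ = ⌈1235/41⌉ − ⌈1216/41⌉ = 31 − 30 = 1
n=65: ⌈(66·19)/41⌉ − ⌈(65·19)/41⌉ = ⌈1254/41⌉ − ⌈1235/41⌉ = 31 − 31 = 0
n=66: ⌈(67·19)/41⌉ − ⌈(66·19)/41⌉ = ⌈1273/41⌉ − ⌈1254/41⌉ = 32 − 31 = 1
n=67: ⌈(68·19)/41⌉ − ⌈(67·19)/41⌉ = ⌈1292/41⌉ − ⌈1273/41⌉ = 32 − 32 = 0
n=68: ⌈(69·19)/41⌉ − ⌈(68·19)/41⌉ = ⌈1311/41⌉ − ⌈1292/41⌉ = 32 − 32 = 0
n=69: ⌈(70·19)/41⌉ − ⌈(69·19)/41⌉ = ⌈1330/41⌉ − ⌈1311/41⌉ = 33 − 32 = 1
n=70: ⌈(71·19)/41⌉ − ⌈(70·19)/41⌉ = ⌈1349/41⌉ − ⌈1330/41⌉ = 33 − 33 = 0
n=71: ⌈(72·19)/41⌉ − ⌈(71·19)/41⌉ = ⌈1368/41⌉ − ⌈1349/41⌉ = 34 − 33 = 1
n=72: ⌈(73·19)/41⌉ − ⌈(72·19)/41⌉ = ⌈1387/41⌉ − ⌈1368/41⌉ = 34 − 34 = 0
n=73: ⌈(74·19)/41⌉ − ⌈(73·19)/41⌉ = ⌈1406/41⌉ − ⌈1387/41⌉ = 35 − 34 = 1
n=74: ⌈(75·19)/41⌉ − ⌈(74·19)/41⌉ = ⌈1425/41⌉ − ⌈1406/41⌉ = 35 − 35 = 0
n=75: ⌈(76·19)/41⌉ − ⌈(75·19)/41⌉ = ⌈1444/41⌉ − ⌈1425/41⌉ = 36 − 35 = 1
n=76: ⌈(77·19)/41⌉ − ⌈(76·19)/41⌉ = ⌈1463/41⌉ − ⌈1444/41⌉ = 36 − 36 = 0
n=77: ⌈(78·19)/41⌉ − ⌈(77·19)/41⌉ = ⌈1482/41⌉ − ⌈1463/41⌉ = 37 − 36 = 1
n=78: ⌈(79·19)/41⌉ − ⌈(78·19)/41⌉ = ⌈1501/41⌉ − ⌈1482/41⌉ = 37 − 37 = 0
n=79: ⌈(80·19)/41⌉ − ⌈(79·19)/41⌉ = ⌈1520/41⌉ − ⌈1501/41⌉ = 38 − 37 = 1
n=80: ⌈(81·19)/41⌉ − ⌈(80·19)/41⌉ = ⌈1539/41⌉ − ⌈1520/41⌉ = 38 − 38 = 0
n=81: ⌈(82·19)/41⌉ − ⌈(81·19)/41⌉ = ⌈1558/41⌉ − ⌈1539/41⌉ = 38 − 38 = 0
n=82: ⌈(83·19)/41⌉ − ⌈(82·19)/41⌉ = ⌈1577/41⌉ − ⌈1558/41⌉ = 39 − 38 = 1
n=83: ⌈(84·19)/41⌉ − ⌈(83·19)/41⌉ = ⌈1596/41⌉ − ⌈1577/41⌉ = 39 − 39 = 0
n=84: ⌈(85·19)/41⌉ − ⌈(84·19)/41⌉ = ⌈1615/41⌉ − ⌈1596/41⌉ = 40 − 39 = 1
n=85: ⌈(86·19)/41⌉ − ⌈(85·19)/41⌉ = ⌈1634/41⌉ − ⌈1615/41⌉ = 40 − 40 = 0
n=86: ⌈(87·19)/41⌉ − ⌈(86·19)/41⌉ = ⌈1653/41⌉ − ⌈1634/41⌉ = 41 − 40 = 1
n=87: ⌈(88·19)/41⌉ − ⌈(87·19)/41⌉ = ⌈1672/41⌉ − ⌈1653/41⌉ = 41 − 41 = 0
n=88: ⌈(89·19)/41⌉ − ⌈(88·19)/41⌉ = ⌈1691/41⌉ − ⌈1672/41⌉ = 42 − 41 = 1
n=89: ⌈(90·19)/41⌉ − ⌈(89·19)/41⌉ = ⌈1710/41⌉ − ⌈1691/41⌉ = 42 − 42 = 0
n=90: ⌈(91·19)/41⌉ − ⌈(90·19)/41⌉ = ⌈1729/41⌉ − ⌈1710/41⌉ = 43 − 42 = 1
n=91: ⌈(92·19)/41⌉ − ⌈(91·19)/41⌉ = ⌈1748/41⌉ − ⌈1729/41⌉ = 43 − 43 = 0

10101010101010010101010101001010101010100101010101010100101010101010010101010101001010101010


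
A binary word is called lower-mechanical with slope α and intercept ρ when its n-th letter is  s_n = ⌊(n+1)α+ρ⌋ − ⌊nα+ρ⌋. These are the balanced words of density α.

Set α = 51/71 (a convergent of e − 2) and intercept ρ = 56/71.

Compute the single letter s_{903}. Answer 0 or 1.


1

(n+1)α + ρ = (904·51 + 56) / 71 = 46160/71
nα + ρ     = (903·51 + 56) / 71 = 46109/71
⌊46160/71⌋ = 650,  ⌊46109/71⌋ = 649
s_{903} = 650 − 649 = 1


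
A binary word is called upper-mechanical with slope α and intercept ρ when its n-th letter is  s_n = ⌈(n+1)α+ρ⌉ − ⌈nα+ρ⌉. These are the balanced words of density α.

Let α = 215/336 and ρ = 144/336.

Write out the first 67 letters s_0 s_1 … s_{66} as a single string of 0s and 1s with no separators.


n=0: ⌈(1·215+144)/336⌉ − ⌈(0·215+144)/336⌉ = ⌈359/336⌉ − ⌈144/336⌉ = 2 − 1 = 1
n=1: ⌈(2·215+144)/336⌉ − ⌈(1·215+144)/336⌉ = ⌈574/336⌉ − ⌈359/336⌉ = 2 − 2 = 0
n=2: ⌈(3·215+144)/336⌉ − ⌈(2·215+144)/336⌉ = ⌈789/336⌉ − ⌈574/336⌉ = 3 − 2 = 1
n=3: ⌈(4·215+144)/336⌉ − ⌈(3·215+144)/336⌉ = ⌈1004/336⌉ − ⌈789/336⌉ = 3 − 3 = 0
n=4: ⌈(5·215+144)/336⌉ − ⌈(4·215+144)/336⌉ = ⌈1219/336⌉ − ⌈1004/336⌉ = 4 − 3 = 1
n=5: ⌈(6·215+144)/336⌉ − ⌈(5·215+144)/336⌉ = ⌈1434/336⌉ − ⌈1219/336⌉ = 5 − 4 = 1
n=6: ⌈(7·215+144)/336⌉ − ⌈(6·215+144)/336⌉ = ⌈1649/336⌉ − ⌈1434/336⌉ = 5 − 5 = 0
n=7: ⌈(8·215+144)/336⌉ − ⌈(7·215+144)/336⌉ = ⌈1864/336⌉ − ⌈1649/336⌉ = 6 − 5 = 1
n=8: ⌈(9·215+144)/336⌉ − ⌈(8·215+144)/336⌉ = ⌈2079/336⌉ − ⌈1864/336⌉ = 7 − 6 = 1
n=9: ⌈(10·215+144)/336⌉ − ⌈(9·215+144)/336⌉ = ⌈2294/336⌉ − ⌈2079/336⌉ = 7 − 7 = 0
n=10: ⌈(11·215+144)/336⌉ − ⌈(10·215+144)/336⌉ = ⌈2509/336⌉ − ⌈2294/336⌉ = 8 − 7 = 1
n=11: ⌈(12·215+144)/336⌉ − ⌈(11·215+144)/336⌉ = ⌈2724/336⌉ − ⌈2509/336⌉ = 9 − 8 = 1
n=12: ⌈(13·215+144)/336⌉ − ⌈(12·215+144)/336⌉ = ⌈2939/336⌉ − ⌈2724/336⌉ = 9 − 9 = 0
n=13: ⌈(14·215+144)/336⌉ − ⌈(13·215+144)/336⌉ = ⌈3154/336⌉ − ⌈2939/336⌉ = 10 − 9 = 1
n=14: ⌈(15·215+144)/336⌉ − ⌈(14·215+144)/336⌉ = ⌈3369/336⌉ − ⌈3154/336⌉ = 11 − 10 = 1
n=15: ⌈(16·215+144)/336⌉ − ⌈(15·215+144)/336⌉ = ⌈3584/336⌉ − ⌈3369/336⌉ = 11 − 11 = 0
n=16: ⌈(17·215+144)/336⌉ − ⌈(16·215+144)/336⌉ = ⌈3799/336⌉ − ⌈3584/336⌉ = 12 − 11 = 1
n=17: ⌈(18·215+144)/336⌉ − ⌈(17·215+144)/336⌉ = ⌈4014/336⌉ − ⌈3799/336⌉ = 12 − 12 = 0
n=18: ⌈(19·215+144)/336⌉ − ⌈(18·215+144)/336⌉ = ⌈4229/336⌉ − ⌈4014/336⌉ = 13 − 12 = 1
n=19: ⌈(20·215+144)/336⌉ − ⌈(19·215+144)/336⌉ = ⌈4444/336⌉ − ⌈4229/336⌉ = 14 − 13 = 1
n=20: ⌈(21·215+144)/336⌉ − ⌈(20·215+144)/336⌉ = ⌈4659/336⌉ − ⌈4444/336⌉ = 14 − 14 = 0
n=21: ⌈(22·215+144)/336⌉ − ⌈(21·215+144)/336⌉ = ⌈4874/336⌉ − ⌈4659/336⌉ = 15 − 14 = 1
n=22: ⌈(23·215+144)/336⌉ − ⌈(22·215+144)/336⌉ = ⌈5089/336⌉ − ⌈4874/336⌉ = 16 − 15 = 1
n=23: ⌈(24·215+144)/336⌉ − ⌈(23·215+144)/336⌉ = ⌈5304/336⌉ − ⌈5089/336⌉ = 16 − 16 = 0
n=24: ⌈(25·215+144)/336⌉ − ⌈(24·215+144)/336⌉ = ⌈5519/336⌉ − ⌈5304/336⌉ = 17 − 16 = 1
n=25: ⌈(26·215+144)/336⌉ − ⌈(25·215+144)/336⌉ = ⌈5734/336⌉ − ⌈5519/336⌉ = 18 − 17 = 1
n=26: ⌈(27·215+144)/336⌉ − ⌈(26·215+144)/336⌉ = ⌈5949/336⌉ − ⌈5734/336⌉ = 18 − 18 = 0
n=27: ⌈(28·215+144)/336⌉ − ⌈(27·215+144)/336⌉ = ⌈6164/336⌉ − ⌈5949/336⌉ = 19 − 18 = 1
n=28: ⌈(29·215+144)/336⌉ − ⌈(28·215+144)/336⌉ = ⌈6379/336⌉ − ⌈6164/336⌉ = 19 − 19 = 0
n=29: ⌈(30·215+144)/336⌉ − ⌈(29·215+144)/336⌉ = ⌈6594/336⌉ − ⌈6379/336⌉ = 20 − 19 = 1
n=30: ⌈(31·215+144)/336⌉ − ⌈(30·215+144)/336⌉ = ⌈6809/336⌉ − ⌈6594/336⌉ = 21 − 20 = 1
n=31: ⌈(32·215+144)/336⌉ − ⌈(31·215+144)/336⌉ = ⌈7024/336⌉ − ⌈6809/336⌉ = 21 − 21 = 0
n=32: ⌈(33·215+144)/336⌉ − ⌈(32·215+144)/336⌉ = ⌈7239/336⌉ − ⌈7024/336⌉ = 22 − 21 = 1
n=33: ⌈(34·215+144)/336⌉ − ⌈(33·215+144)/336⌉ = ⌈7454/336⌉ − ⌈7239/336⌉ = 23 − 22 = 1
n=34: ⌈(35·215+144)/336⌉ − ⌈(34·215+144)/336⌉ = ⌈7669/336⌉ − ⌈7454/336⌉ = 23 − 23 = 0
n=35: ⌈(36·215+144)/336⌉ − ⌈(35·215+144)/336⌉ = ⌈7884/336⌉ − ⌈7669/336⌉ = 24 − 23 = 1
n=36: ⌈(37·215+144)/336⌉ − ⌈(36·215+144)/336⌉ = ⌈8099/336⌉ − ⌈7884/336⌉ = 25 − 24 = 1
n=37: ⌈(38·215+144)/336⌉ − ⌈(37·215+144)/336⌉ = ⌈8314/336⌉ − ⌈8099/336⌉ = 25 − 25 = 0
n=38: ⌈(39·215+144)/336⌉ − ⌈(38·215+144)/336⌉ = ⌈8529/336⌉ − ⌈8314/336⌉ = 26 − 25 = 1
n=39: ⌈(40·215+144)/336⌉ − ⌈(39·215+144)/336⌉ = ⌈8744/336⌉ − ⌈8529/336⌉ = 27 − 26 = 1
n=40: ⌈(41·215+144)/336⌉ − ⌈(40·215+144)/336⌉ = ⌈8959/336⌉ − ⌈8744/336⌉ = 27 − 27 = 0
n=41: ⌈(42·215+144)/336⌉ − ⌈(41·215+144)/336⌉ = ⌈9174/336⌉ − ⌈8959/336⌉ = 28 − 27 = 1
n=42: ⌈(43·215+144)/336⌉ − ⌈(42·215+144)/336⌉ = ⌈9389/336⌉ − ⌈9174/336⌉ = 28 − 28 = 0
n=43: ⌈(44·215+144)/336⌉ − ⌈(43·215+144)/336⌉ = ⌈9604/336⌉ − ⌈9389/336⌉ = 29 − 28 = 1
n=44: ⌈(45·215+144)/336⌉ − ⌈(44·215+144)/336⌉ = ⌈9819/336⌉ − ⌈9604/336⌉ = 30 − 29 = 1
n=45: ⌈(46·215+144)/336⌉ − ⌈(45·215+144)/336⌉ = ⌈10034/336⌉ − ⌈9819/336⌉ = 30 − 30 = 0
n=46: ⌈(47·215+144)/336⌉ − ⌈(46·215+144)/336⌉ = ⌈10249/336⌉ − ⌈10034/336⌉ = 31 − 30 = 1
n=47: ⌈(48·215+144)/336⌉ − ⌈(47·215+144)/336⌉ = ⌈10464/336⌉ − ⌈10249/336⌉ = 32 − 31 = 1
n=48: ⌈(49·215+144)/336⌉ − ⌈(48·215+144)/336⌉ = ⌈10679/336⌉ − ⌈10464/336⌉ = 32 − 32 = 0
n=49: ⌈(50·215+144)/336⌉ − ⌈(49·215+144)/336⌉ = ⌈10894/336⌉ − ⌈10679/336⌉ = 33 − 32 = 1
n=50: ⌈(51·215+144)/336⌉ − ⌈(50·215+144)/336⌉ = ⌈11109/336⌉ − ⌈10894/336⌉ = 34 − 33 = 1
n=51: ⌈(52·215+144)/336⌉ − ⌈(51·215+144)/336⌉ = ⌈11324/336⌉ − ⌈11109/336⌉ = 34 − 34 = 0
n=52: ⌈(53·215+144)/336⌉ − ⌈(52·215+144)/336⌉ = ⌈11539/336⌉ − ⌈11324/336⌉ = 35 − 34 = 1
n=53: ⌈(54·215+144)/336⌉ − ⌈(53·215+144)/336⌉ = ⌈11754/336⌉ − ⌈11539/336⌉ = 35 − 35 = 0
n=54: ⌈(55·215+144)/336⌉ − ⌈(54·215+144)/336⌉ = ⌈11969/336⌉ − ⌈11754/336⌉ = 36 − 35 = 1
n=55: ⌈(56·215+144)/336⌉ − ⌈(55·215+144)/336⌉ = ⌈12184/336⌉ − ⌈11969/336⌉ = 37 − 36 = 1
n=56: ⌈(57·215+144)/336⌉ − ⌈(56·215+144)/336⌉ = ⌈12399/336⌉ − ⌈12184/336⌉ = 37 − 37 = 0
n=57: ⌈(58·215+144)/336⌉ − ⌈(57·215+144)/336⌉ = ⌈12614/336⌉ − ⌈12399/336⌉ = 38 − 37 = 1
n=58: ⌈(59·215+144)/336⌉ − ⌈(58·215+144)/336⌉ = ⌈12829/336⌉ − ⌈12614/336⌉ = 39 − 38 = 1
n=59: ⌈(60·215+144)/336⌉ − ⌈(59·215+144)/336⌉ = ⌈13044/336⌉ − ⌈12829/336⌉ = 39 − 39 = 0
n=60: ⌈(61·215+144)/336⌉ − ⌈(60·215+144)/336⌉ = ⌈13259/336⌉ − ⌈13044/336⌉ = 40 − 39 = 1
n=61: ⌈(62·215+144)/336⌉ − ⌈(61·215+144)/336⌉ = ⌈13474/336⌉ − ⌈13259/336⌉ = 41 − 40 = 1
n=62: ⌈(63·215+144)/336⌉ − ⌈(62·215+144)/336⌉ = ⌈13689/336⌉ − ⌈13474/336⌉ = 41 − 41 = 0
n=63: ⌈(64·215+144)/336⌉ − ⌈(63·215+144)/336⌉ = ⌈13904/336⌉ − ⌈13689/336⌉ = 42 − 41 = 1
n=64: ⌈(65·215+144)/336⌉ − ⌈(64·215+144)/336⌉ = ⌈14119/336⌉ − ⌈13904/336⌉ = 43 − 42 = 1
n=65: ⌈(66·215+144)/336⌉ − ⌈(65·215+144)/336⌉ = ⌈14334/336⌉ − ⌈14119/336⌉ = 43 − 43 = 0
n=66: ⌈(67·215+144)/336⌉ − ⌈(66·215+144)/336⌉ = ⌈14549/336⌉ − ⌈14334/336⌉ = 44 − 43 = 1

1010110110110110101101101101011011011011010110110110101101101101101


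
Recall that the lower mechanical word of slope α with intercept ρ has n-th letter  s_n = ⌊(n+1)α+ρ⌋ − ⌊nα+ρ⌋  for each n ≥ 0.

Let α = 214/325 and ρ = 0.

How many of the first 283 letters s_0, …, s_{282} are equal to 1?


186

#1s = Σ_{n=0}^{282} s_n = Σ_{n=0}^{282} (⌊(n+1)α+ρ⌋ − ⌊nα+ρ⌋)
the sum telescopes: every ⌊nα+ρ⌋ with 0 < n < 283 appears once with + and once with −, leaving ⌊283α+ρ⌋ − ⌊0·α+ρ⌋
283α + ρ = (283·214) / 325 = 60562/325
ρ = 0/325
⌊60562/325⌋ = 186,  ⌊0/325⌋ = 0
#1s = 186 − 0 = 186


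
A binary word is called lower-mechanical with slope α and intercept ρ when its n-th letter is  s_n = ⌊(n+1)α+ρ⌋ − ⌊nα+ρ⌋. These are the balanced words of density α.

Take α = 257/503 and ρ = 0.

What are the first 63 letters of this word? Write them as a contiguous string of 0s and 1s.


n=0: ⌊(1·257)/503⌋ − ⌊(0·257)/503⌋ = ⌊257/503⌋ − ⌊0/503⌋ = 0 − 0 = 0
n=1: ⌊(2·257)/503⌋ − ⌊(1·257)/503⌋ = ⌊514/503⌋ − ⌊257/503⌋ = 1 − 0 = 1
n=2: ⌊(3·257)/503⌋ − ⌊(2·257)/503⌋ = ⌊771/503⌋ − ⌊514/503⌋ = 1 − 1 = 0
n=3: ⌊(4·257)/503⌋ − ⌊(3·257)/503⌋ = ⌊1028/503⌋ − ⌊771/503⌋ = 2 − 1 = 1
n=4: ⌊(5·257)/503⌋ − ⌊(4·257)/503⌋ = ⌊1285/503⌋ − ⌊1028/503⌋ = 2 − 2 = 0
n=5: ⌊(6·257)/503⌋ − ⌊(5·257)/503⌋ = ⌊1542/503⌋ − ⌊1285/503⌋ = 3 − 2 = 1
n=6: ⌊(7·257)/503⌋ − ⌊(6·257)/503⌋ = ⌊1799/503⌋ − ⌊1542/503⌋ = 3 − 3 = 0
n=7: ⌊(8·257)/503⌋ − ⌊(7·257)/503⌋ = ⌊2056/503⌋ − ⌊1799/503⌋ = 4 − 3 = 1
n=8: ⌊(9·257)/503⌋ − ⌊(8·257)/503⌋ = ⌊2313/503⌋ − ⌊2056/503⌋ = 4 − 4 = 0
n=9: ⌊(10·257)/503⌋ − ⌊(9·257)/503⌋ = ⌊2570/503⌋ − ⌊2313/503⌋ = 5 − 4 = 1
n=10: ⌊(11·257)/503⌋ − ⌊(10·257)/503⌋ = ⌊2827/503⌋ − ⌊2570/503⌋ = 5 − 5 = 0
n=11: ⌊(12·257)/503⌋ − ⌊(11·257)/503⌋ = ⌊3084/503⌋ − ⌊2827/503⌋ = 6 − 5 = 1
n=12: ⌊(13·257)/503⌋ − ⌊(12·257)/503⌋ = ⌊3341/503⌋ − ⌊3084/503⌋ = 6 − 6 = 0
n=13: ⌊(14·257)/503⌋ − ⌊(13·257)/503⌋ = ⌊3598/503⌋ − ⌊3341/503⌋ = 7 − 6 = 1
n=14: ⌊(15·257)/503⌋ − ⌊(14·257)/503⌋ = ⌊3855/503⌋ − ⌊3598/503⌋ = 7 − 7 = 0
n=15: ⌊(16·257)/503⌋ − ⌊(15·257)/503⌋ = ⌊4112/503⌋ − ⌊3855/503⌋ = 8 − 7 = 1
n=16: ⌊(17·257)/503⌋ − ⌊(16·257)/503⌋ = ⌊4369/503⌋ − ⌊4112/503⌋ = 8 − 8 = 0
n=17: ⌊(18·257)/503⌋ − ⌊(17·257)/503⌋ = ⌊4626/503⌋ − ⌊4369/503⌋ = 9 − 8 = 1
n=18: ⌊(19·257)/503⌋ − ⌊(18·257)/503⌋ = ⌊4883/503⌋ − ⌊4626/503⌋ = 9 − 9 = 0
n=19: ⌊(20·257)/503⌋ − ⌊(19·257)/503⌋ = ⌊5140/503⌋ − ⌊4883/503⌋ = 10 − 9 = 1
n=20: ⌊(21·257)/503⌋ − ⌊(20·257)/503⌋ = ⌊5397/503⌋ − ⌊5140/503⌋ = 10 − 10 = 0
n=21: ⌊(22·257)/503⌋ − ⌊(21·257)/503⌋ = ⌊5654/503⌋ − ⌊5397/503⌋ = 11 − 10 = 1
n=22: ⌊(23·257)/503⌋ − ⌊(22·257)/503⌋ = ⌊5911/503⌋ − ⌊5654/503⌋ = 11 − 11 = 0
n=23: ⌊(24·257)/503⌋ − ⌊(23·257)/503⌋ = ⌊6168/503⌋ − ⌊5911/503⌋ = 12 − 11 = 1
n=24: ⌊(25·257)/503⌋ − ⌊(24·257)/503⌋ = ⌊6425/503⌋ − ⌊6168/503⌋ = 12 − 12 = 0
n=25: ⌊(26·257)/503⌋ − ⌊(25·257)/503⌋ = ⌊6682/503⌋ − ⌊6425/503⌋ = 13 − 12 = 1
n=26: ⌊(27·257)/503⌋ − ⌊(26·257)/503⌋ = ⌊6939/503⌋ − ⌊6682/503⌋ = 13 − 13 = 0
n=27: ⌊(28·257)/503⌋ − ⌊(27·257)/503⌋ = ⌊7196/503⌋ − ⌊6939/503⌋ = 14 − 13 = 1
n=28: ⌊(29·257)/503⌋ − ⌊(28·257)/503⌋ = ⌊7453/503⌋ − ⌊7196/503⌋ = 14 − 14 = 0
n=29: ⌊(30·257)/503⌋ − ⌊(29·257)/503⌋ = ⌊7710/503⌋ − ⌊7453/503⌋ = 15 − 14 = 1
n=30: ⌊(31·257)/503⌋ − ⌊(30·257)/503⌋ = ⌊7967/503⌋ − ⌊7710/503⌋ = 15 − 15 = 0
n=31: ⌊(32·257)/503⌋ − ⌊(31·257)/503⌋ = ⌊8224/503⌋ − ⌊7967/503⌋ = 16 − 15 = 1
n=32: ⌊(33·257)/503⌋ − ⌊(32·257)/503⌋ = ⌊8481/503⌋ − ⌊8224/503⌋ = 16 − 16 = 0
n=33: ⌊(34·257)/503⌋ − ⌊(33·257)/503⌋ = ⌊8738/503⌋ − ⌊8481/503⌋ = 17 − 16 = 1
n=34: ⌊(35·257)/503⌋ − ⌊(34·257)/503⌋ = ⌊8995/503⌋ − ⌊8738/503⌋ = 17 − 17 = 0
n=35: ⌊(36·257)/503⌋ − ⌊(35·257)/503⌋ = ⌊9252/503⌋ − ⌊8995/503⌋ = 18 − 17 = 1
n=36: ⌊(37·257)/503⌋ − ⌊(36·257)/503⌋ = ⌊9509/503⌋ − ⌊9252/503⌋ = 18 − 18 = 0
n=37: ⌊(38·257)/503⌋ − ⌊(37·257)/503⌋ = ⌊9766/503⌋ − ⌊9509/503⌋ = 19 − 18 = 1
n=38: ⌊(39·257)/503⌋ − ⌊(38·257)/503⌋ = ⌊10023/503⌋ − ⌊9766/503⌋ = 19 − 19 = 0
n=39: ⌊(40·257)/503⌋ − ⌊(39·257)/503⌋ = ⌊10280/503⌋ − ⌊10023/503⌋ = 20 − 19 = 1
n=40: ⌊(41·257)/503⌋ − ⌊(40·257)/503⌋ = ⌊10537/503⌋ − ⌊10280/503⌋ = 20 − 20 = 0
n=41: ⌊(42·257)/503⌋ − ⌊(41·257)/503⌋ = ⌊10794/503⌋ − ⌊10537/503⌋ = 21 − 20 = 1
n=42: ⌊(43·257)/503⌋ − ⌊(42·257)/503⌋ = ⌊11051/503⌋ − ⌊10794/503⌋ = 21 − 21 = 0
n=43: ⌊(44·257)/503⌋ − ⌊(43·257)/503⌋ = ⌊11308/503⌋ − ⌊11051/503⌋ = 22 − 21 = 1
n=44: ⌊(45·257)/503⌋ − ⌊(44·257)/503⌋ = ⌊11565/503⌋ − ⌊11308/503⌋ = 22 − 22 = 0
n=45: ⌊(46·257)/503⌋ − ⌊(45·257)/503⌋ = ⌊11822/503⌋ − ⌊11565/503⌋ = 23 − 22 = 1
n=46: ⌊(47·257)/503⌋ − ⌊(46·257)/503⌋ = ⌊12079/503⌋ − ⌊11822/503⌋ = 24 − 23 = 1
n=47: ⌊(48·257)/503⌋ − ⌊(47·257)/503⌋ = ⌊12336/503⌋ − ⌊12079/503⌋ = 24 − 24 = 0
n=48: ⌊(49·257)/503⌋ − ⌊(48·257)/503⌋ = ⌊12593/503⌋ − ⌊12336/503⌋ = 25 − 24 = 1
n=49: ⌊(50·257)/503⌋ − ⌊(49·257)/503⌋ = ⌊12850/503⌋ − ⌊12593/503⌋ = 25 − 25 = 0
n=50: ⌊(51·257)/503⌋ − ⌊(50·257)/503⌋ = ⌊13107/503⌋ − ⌊12850/503⌋ = 26 − 25 = 1
n=51: ⌊(52·257)/503⌋ − ⌊(51·257)/503⌋ = ⌊13364/503⌋ − ⌊13107/503⌋ = 26 − 26 = 0
n=52: ⌊(53·257)/503⌋ − ⌊(52·257)/503⌋ = ⌊13621/503⌋ − ⌊13364/503⌋ = 27 − 26 = 1
n=53: ⌊(54·257)/503⌋ − ⌊(53·257)/503⌋ = ⌊13878/503⌋ − ⌊13621/503⌋ = 27 − 27 = 0
n=54: ⌊(55·257)/503⌋ − ⌊(54·257)/503⌋ = ⌊14135/503⌋ − ⌊13878/503⌋ = 28 − 27 = 1
n=55: ⌊(56·257)/503⌋ − ⌊(55·257)/503⌋ = ⌊14392/503⌋ − ⌊14135/503⌋ = 28 − 28 = 0
n=56: ⌊(57·257)/503⌋ − ⌊(56·257)/503⌋ = ⌊14649/503⌋ − ⌊14392/503⌋ = 29 − 28 = 1
n=57: ⌊(58·257)/503⌋ − ⌊(57·257)/503⌋ = ⌊14906/503⌋ − ⌊14649/503⌋ = 29 − 29 = 0
n=58: ⌊(59·257)/503⌋ − ⌊(58·257)/503⌋ = ⌊15163/503⌋ − ⌊14906/503⌋ = 30 − 29 = 1
n=59: ⌊(60·257)/503⌋ − ⌊(59·257)/503⌋ = ⌊15420/503⌋ − ⌊15163/503⌋ = 30 − 30 = 0
n=60: ⌊(61·257)/503⌋ − ⌊(60·257)/503⌋ = ⌊15677/503⌋ − ⌊15420/503⌋ = 31 − 30 = 1
n=61: ⌊(62·257)/503⌋ − ⌊(61·257)/503⌋ = ⌊15934/503⌋ − ⌊15677/503⌋ = 31 − 31 = 0
n=62: ⌊(63·257)/503⌋ − ⌊(62·257)/503⌋ = ⌊16191/503⌋ − ⌊15934/503⌋ = 32 − 31 = 1

010101010101010101010101010101010101010101010110101010101010101


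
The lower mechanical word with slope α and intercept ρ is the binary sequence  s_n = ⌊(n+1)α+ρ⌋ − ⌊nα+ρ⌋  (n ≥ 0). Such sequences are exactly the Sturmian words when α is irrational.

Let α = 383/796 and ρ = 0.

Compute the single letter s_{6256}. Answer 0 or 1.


0

(n+1)α + ρ = (6257·383) / 796 = 2396431/796
nα + ρ     = (6256·383) / 796 = 2396048/796
⌊2396431/796⌋ = 3010,  ⌊2396048/796⌋ = 3010
s_{6256} = 3010 − 3010 = 0


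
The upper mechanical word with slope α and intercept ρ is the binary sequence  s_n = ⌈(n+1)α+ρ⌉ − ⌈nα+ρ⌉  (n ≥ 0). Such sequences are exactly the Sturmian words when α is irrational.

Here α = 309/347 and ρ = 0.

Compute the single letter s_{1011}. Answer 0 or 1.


(n+1)α + ρ = (1012·309) / 347 = 312708/347
nα + ρ     = (1011·309) / 347 = 312399/347
⌈312708/347⌉ = 902,  ⌈312399/347⌉ = 901
s_{1011} = 902 − 901 = 1

1


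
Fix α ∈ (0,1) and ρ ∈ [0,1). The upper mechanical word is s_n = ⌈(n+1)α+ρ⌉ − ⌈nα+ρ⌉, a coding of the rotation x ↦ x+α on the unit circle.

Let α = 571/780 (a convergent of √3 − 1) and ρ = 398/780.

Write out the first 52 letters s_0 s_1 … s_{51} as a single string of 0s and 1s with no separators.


1011101110111011011101110111011011101110110111011101

n=0: ⌈(1·571+398)/780⌉ − ⌈(0·571+398)/780⌉ = ⌈969/780⌉ − ⌈398/780⌉ = 2 − 1 = 1
n=1: ⌈(2·571+398)/780⌉ − ⌈(1·571+398)/780⌉ = ⌈1540/780⌉ − ⌈969/780⌉ = 2 − 2 = 0
n=2: ⌈(3·571+398)/780⌉ − ⌈(2·571+398)/780⌉ = ⌈2111/780⌉ − ⌈1540/780⌉ = 3 − 2 = 1
n=3: ⌈(4·571+398)/780⌉ − ⌈(3·571+398)/780⌉ = ⌈2682/780⌉ − ⌈2111/780⌉ = 4 − 3 = 1
n=4: ⌈(5·571+398)/780⌉ − ⌈(4·571+398)/780⌉ = ⌈3253/780⌉ − ⌈2682/780⌉ = 5 − 4 = 1
n=5: ⌈(6·571+398)/780⌉ − ⌈(5·571+398)/780⌉ = ⌈3824/780⌉ − ⌈3253/780⌉ = 5 − 5 = 0
n=6: ⌈(7·571+398)/780⌉ − ⌈(6·571+398)/780⌉ = ⌈4395/780⌉ − ⌈3824/780⌉ = 6 − 5 = 1
n=7: ⌈(8·571+398)/780⌉ − ⌈(7·571+398)/780⌉ = ⌈4966/780⌉ − ⌈4395/780⌉ = 7 − 6 = 1
n=8: ⌈(9·571+398)/780⌉ − ⌈(8·571+398)/780⌉ = ⌈5537/780⌉ − ⌈4966/780⌉ = 8 − 7 = 1
n=9: ⌈(10·571+398)/780⌉ − ⌈(9·571+398)/780⌉ = ⌈6108/780⌉ − ⌈5537/780⌉ = 8 − 8 = 0
n=10: ⌈(11·571+398)/780⌉ − ⌈(10·571+398)/780⌉ = ⌈6679/780⌉ − ⌈6108/780⌉ = 9 − 8 = 1
n=11: ⌈(12·571+398)/780⌉ − ⌈(11·571+398)/780⌉ = ⌈7250/780⌉ − ⌈6679/780⌉ = 10 − 9 = 1
n=12: ⌈(13·571+398)/780⌉ − ⌈(12·571+398)/780⌉ = ⌈7821/780⌉ − ⌈7250/780⌉ = 11 − 10 = 1
n=13: ⌈(14·571+398)/780⌉ − ⌈(13·571+398)/780⌉ = ⌈8392/780⌉ − ⌈7821/780⌉ = 11 − 11 = 0
n=14: ⌈(15·571+398)/780⌉ − ⌈(14·571+398)/780⌉ = ⌈8963/780⌉ − ⌈8392/780⌉ = 12 − 11 = 1
n=15: ⌈(16·571+398)/780⌉ − ⌈(15·571+398)/780⌉ = ⌈9534/780⌉ − ⌈8963/780⌉ = 13 − 12 = 1
n=16: ⌈(17·571+398)/780⌉ − ⌈(16·571+398)/780⌉ = ⌈10105/780⌉ − ⌈9534/780⌉ = 13 − 13 = 0
n=17: ⌈(18·571+398)/780⌉ − ⌈(17·571+398)/780⌉ = ⌈10676/780⌉ − ⌈10105/780⌉ = 14 − 13 = 1
n=18: ⌈(19·571+398)/780⌉ − ⌈(18·571+398)/780⌉ = ⌈11247/780⌉ − ⌈10676/780⌉ = 15 − 14 = 1
n=19: ⌈(20·571+398)/780⌉ − ⌈(19·571+398)/780⌉ = ⌈11818/780⌉ − ⌈11247/780⌉ = 16 − 15 = 1
n=20: ⌈(21·571+398)/780⌉ − ⌈(20·571+398)/780⌉ = ⌈12389/780⌉ − ⌈11818/780⌉ = 16 − 16 = 0
n=21: ⌈(22·571+398)/780⌉ − ⌈(21·571+398)/780⌉ = ⌈12960/780⌉ − ⌈12389/780⌉ = 17 − 16 = 1
n=22: ⌈(23·571+398)/780⌉ − ⌈(22·571+398)/780⌉ = ⌈13531/780⌉ − ⌈12960/780⌉ = 18 − 17 = 1
n=23: ⌈(24·571+398)/780⌉ − ⌈(23·571+398)/780⌉ = ⌈14102/780⌉ − ⌈13531/780⌉ = 19 − 18 = 1
n=24: ⌈(25·571+398)/780⌉ − ⌈(24·571+398)/780⌉ = ⌈14673/780⌉ − ⌈14102/780⌉ = 19 − 19 = 0
n=25: ⌈(26·571+398)/780⌉ − ⌈(25·571+398)/780⌉ = ⌈15244/780⌉ − ⌈14673/780⌉ = 20 − 19 = 1
n=26: ⌈(27·571+398)/780⌉ − ⌈(26·571+398)/780⌉ = ⌈15815/780⌉ − ⌈15244/780⌉ = 21 − 20 = 1
n=27: ⌈(28·571+398)/780⌉ − ⌈(27·571+398)/780⌉ = ⌈16386/780⌉ − ⌈15815/780⌉ = 22 − 21 = 1
n=28: ⌈(29·571+398)/780⌉ − ⌈(28·571+398)/780⌉ = ⌈16957/780⌉ − ⌈16386/780⌉ = 22 − 22 = 0
n=29: ⌈(30·571+398)/780⌉ − ⌈(29·571+398)/780⌉ = ⌈17528/780⌉ − ⌈16957/780⌉ = 23 − 22 = 1
n=30: ⌈(31·571+398)/780⌉ − ⌈(30·571+398)/780⌉ = ⌈18099/780⌉ − ⌈17528/780⌉ = 24 − 23 = 1
n=31: ⌈(32·571+398)/780⌉ − ⌈(31·571+398)/780⌉ = ⌈18670/780⌉ − ⌈18099/780⌉ = 24 − 24 = 0
n=32: ⌈(33·571+398)/780⌉ − ⌈(32·571+398)/780⌉ = ⌈19241/780⌉ − ⌈18670/780⌉ = 25 − 24 = 1
n=33: ⌈(34·571+398)/780⌉ − ⌈(33·571+398)/780⌉ = ⌈19812/780⌉ − ⌈19241/780⌉ = 26 − 25 = 1
n=34: ⌈(35·571+398)/780⌉ − ⌈(34·571+398)/780⌉ = ⌈20383/780⌉ − ⌈19812/780⌉ = 27 − 26 = 1
n=35: ⌈(36·571+398)/780⌉ − ⌈(35·571+398)/780⌉ = ⌈20954/780⌉ − ⌈20383/780⌉ = 27 − 27 = 0
n=36: ⌈(37·571+398)/780⌉ − ⌈(36·571+398)/780⌉ = ⌈21525/780⌉ − ⌈20954/780⌉ = 28 − 27 = 1
n=37: ⌈(38·571+398)/780⌉ − ⌈(37·571+398)/780⌉ = ⌈22096/780⌉ − ⌈21525/780⌉ = 29 − 28 = 1
n=38: ⌈(39·571+398)/780⌉ − ⌈(38·571+398)/780⌉ = ⌈22667/780⌉ − ⌈22096/780⌉ = 30 − 29 = 1
n=39: ⌈(40·571+398)/780⌉ − ⌈(39·571+398)/780⌉ = ⌈23238/780⌉ − ⌈22667/780⌉ = 30 − 30 = 0
n=40: ⌈(41·571+398)/780⌉ − ⌈(40·571+398)/780⌉ = ⌈23809/780⌉ − ⌈23238/780⌉ = 31 − 30 = 1
n=41: ⌈(42·571+398)/780⌉ − ⌈(41·571+398)/780⌉ = ⌈24380/780⌉ − ⌈23809/780⌉ = 32 − 31 = 1
n=42: ⌈(43·571+398)/780⌉ − ⌈(42·571+398)/780⌉ = ⌈24951/780⌉ − ⌈24380/780⌉ = 32 − 32 = 0
n=43: ⌈(44·571+398)/780⌉ − ⌈(43·571+398)/780⌉ = ⌈25522/780⌉ − ⌈24951/780⌉ = 33 − 32 = 1
n=44: ⌈(45·571+398)/780⌉ − ⌈(44·571+398)/780⌉ = ⌈26093/780⌉ − ⌈25522/780⌉ = 34 − 33 = 1
n=45: ⌈(46·571+398)/780⌉ − ⌈(45·571+398)/780⌉ = ⌈26664/780⌉ − ⌈26093/780⌉ = 35 − 34 = 1
n=46: ⌈(47·571+398)/780⌉ − ⌈(46·571+398)/780⌉ = ⌈27235/780⌉ − ⌈26664/780⌉ = 35 − 35 = 0
n=47: ⌈(48·571+398)/780⌉ − ⌈(47·571+398)/780⌉ = ⌈27806/780⌉ − ⌈27235/780⌉ = 36 − 35 = 1
n=48: ⌈(49·571+398)/780⌉ − ⌈(48·571+398)/780⌉ = ⌈28377/780⌉ − ⌈27806/780⌉ = 37 − 36 = 1
n=49: ⌈(50·571+398)/780⌉ − ⌈(49·571+398)/780⌉ = ⌈28948/780⌉ − ⌈28377/780⌉ = 38 − 37 = 1
n=50: ⌈(51·571+398)/780⌉ − ⌈(50·571+398)/780⌉ = ⌈29519/780⌉ − ⌈28948/780⌉ = 38 − 38 = 0
n=51: ⌈(52·571+398)/780⌉ − ⌈(51·571+398)/780⌉ = ⌈30090/780⌉ − ⌈29519/780⌉ = 39 − 38 = 1
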